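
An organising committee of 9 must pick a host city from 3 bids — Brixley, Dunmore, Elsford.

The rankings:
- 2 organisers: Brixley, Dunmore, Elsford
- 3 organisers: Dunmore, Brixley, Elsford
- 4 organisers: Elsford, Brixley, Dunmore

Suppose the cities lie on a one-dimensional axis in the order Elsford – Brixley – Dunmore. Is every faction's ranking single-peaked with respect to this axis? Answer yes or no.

yes

Axis positions: Elsford=1, Brixley=2, Dunmore=3.
Faction 1 (peak Brixley at position 2): ranking walks positions 2-3-1, expanding outward from the peak — single-peaked.
Faction 2 (peak Dunmore at position 3): ranking walks positions 3-2-1, expanding outward from the peak — single-peaked.
Faction 3 (peak Elsford at position 1): ranking walks positions 1-2-3, expanding outward from the peak — single-peaked.
Every ranking is single-peaked on this axis.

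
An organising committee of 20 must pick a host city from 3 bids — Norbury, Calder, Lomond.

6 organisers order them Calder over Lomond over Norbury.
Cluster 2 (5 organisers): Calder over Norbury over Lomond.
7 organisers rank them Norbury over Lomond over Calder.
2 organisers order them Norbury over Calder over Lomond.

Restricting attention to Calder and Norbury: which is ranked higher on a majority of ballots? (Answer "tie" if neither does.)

Ballots ranking Calder above Norbury: 6 + 5 = 11.
Ballots ranking Norbury above Calder: 20 − 11 = 9.
Calder wins the head-to-head 11–9.

Calder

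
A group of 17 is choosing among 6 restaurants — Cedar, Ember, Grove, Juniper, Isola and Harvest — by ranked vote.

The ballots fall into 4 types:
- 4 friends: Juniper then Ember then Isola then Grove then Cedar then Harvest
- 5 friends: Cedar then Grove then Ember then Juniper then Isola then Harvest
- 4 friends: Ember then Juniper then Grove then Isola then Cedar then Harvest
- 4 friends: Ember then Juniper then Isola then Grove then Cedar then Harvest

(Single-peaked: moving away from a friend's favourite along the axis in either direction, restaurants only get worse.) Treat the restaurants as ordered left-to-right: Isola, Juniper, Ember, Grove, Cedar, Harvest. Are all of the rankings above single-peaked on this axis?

yes

Axis positions: Isola=1, Juniper=2, Ember=3, Grove=4, Cedar=5, Harvest=6.
Type 1 (peak Juniper at position 2): ranking walks positions 2-3-1-4-5-6, expanding outward from the peak — single-peaked.
Type 2 (peak Cedar at position 5): ranking walks positions 5-4-3-2-1-6, expanding outward from the peak — single-peaked.
Type 3 (peak Ember at position 3): ranking walks positions 3-2-4-1-5-6, expanding outward from the peak — single-peaked.
Type 4 (peak Ember at position 3): ranking walks positions 3-2-1-4-5-6, expanding outward from the peak — single-peaked.
Every ranking is single-peaked on this axis.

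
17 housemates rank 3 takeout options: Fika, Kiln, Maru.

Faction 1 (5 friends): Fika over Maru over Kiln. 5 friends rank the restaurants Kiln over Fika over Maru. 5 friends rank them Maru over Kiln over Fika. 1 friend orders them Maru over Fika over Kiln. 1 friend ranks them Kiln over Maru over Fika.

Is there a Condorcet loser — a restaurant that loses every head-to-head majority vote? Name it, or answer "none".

Head-to-head results (17 friends):
Fika vs Kiln: Fika preferred on 5+1 = 6 ballots; Kiln wins 11–6.
Fika vs Maru: Fika is ranked higher on 5+5 = 10 ballots, Maru on 7. Fika wins 10–7.
Kiln vs Maru: Maru, 11–6.
Each restaurant has at least one pairwise win (Fika beats Maru; Kiln beats Fika; Maru beats Kiln) — no Condorcet loser.

none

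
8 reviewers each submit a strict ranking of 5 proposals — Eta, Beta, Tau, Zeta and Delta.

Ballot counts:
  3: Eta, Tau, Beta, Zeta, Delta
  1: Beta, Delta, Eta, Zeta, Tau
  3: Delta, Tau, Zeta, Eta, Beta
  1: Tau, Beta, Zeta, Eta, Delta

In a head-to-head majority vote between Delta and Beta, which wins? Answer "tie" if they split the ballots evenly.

Beta

Ballots ranking Delta above Beta: 3.
Ballots ranking Beta above Delta: 8 − 3 = 5.
Beta wins the head-to-head 5–3.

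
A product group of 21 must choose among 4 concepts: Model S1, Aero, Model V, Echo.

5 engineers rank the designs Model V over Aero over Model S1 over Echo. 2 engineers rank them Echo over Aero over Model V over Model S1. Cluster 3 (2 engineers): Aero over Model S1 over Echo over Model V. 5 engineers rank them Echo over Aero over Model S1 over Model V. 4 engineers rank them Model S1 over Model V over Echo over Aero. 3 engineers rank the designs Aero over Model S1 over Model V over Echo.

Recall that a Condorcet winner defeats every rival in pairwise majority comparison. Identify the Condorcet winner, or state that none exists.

Pairwise majorities:
Model S1 vs Aero: 4 to 17, Aero.
Model S1 vs Model V: Model S1 is ranked higher on 2+5+4+3 = 14 ballots, Model V on 7. Model S1 wins 14–7.
Model S1 vs Echo: Model S1, 14–7.
Aero–Model V: Aero 12–9.
Aero–Echo: Echo 11–10.
Model V vs Echo: Model V wins 12–9.
Every design loses at least once (Model S1 loses to Aero; Aero loses to Echo; Model V loses to Model S1; Echo loses to Model S1). The majority relation contains the cycle Model S1 beats Echo beats Aero beats Model S1, so there is no Condorcet winner.

none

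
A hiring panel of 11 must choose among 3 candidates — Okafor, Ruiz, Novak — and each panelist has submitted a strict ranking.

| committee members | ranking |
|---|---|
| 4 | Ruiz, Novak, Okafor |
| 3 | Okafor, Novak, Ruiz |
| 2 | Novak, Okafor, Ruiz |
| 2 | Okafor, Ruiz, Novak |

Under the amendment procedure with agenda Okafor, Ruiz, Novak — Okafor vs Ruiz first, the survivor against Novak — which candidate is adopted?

Round 1: Okafor vs Ruiz — 7–4, Okafor advances.
Round 2: Okafor vs Novak — 5–6, Novak advances.
The agenda winner is Novak.

Novak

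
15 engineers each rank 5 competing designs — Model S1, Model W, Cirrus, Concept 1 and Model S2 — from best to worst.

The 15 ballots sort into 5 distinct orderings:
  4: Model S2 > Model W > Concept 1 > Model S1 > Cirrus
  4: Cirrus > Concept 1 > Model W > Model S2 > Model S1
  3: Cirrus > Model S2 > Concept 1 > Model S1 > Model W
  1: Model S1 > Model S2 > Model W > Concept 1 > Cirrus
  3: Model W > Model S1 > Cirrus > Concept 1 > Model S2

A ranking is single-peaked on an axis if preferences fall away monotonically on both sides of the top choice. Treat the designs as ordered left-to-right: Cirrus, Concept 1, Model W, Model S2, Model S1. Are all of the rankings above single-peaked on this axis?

no

Axis positions: Cirrus=1, Concept 1=2, Model W=3, Model S2=4, Model S1=5.
Ballot type 1 (peak Model S2 at position 4): ranking walks positions 4-3-2-5-1, expanding outward from the peak — single-peaked.
Ballot type 2 (peak Cirrus at position 1): ranking walks positions 1-2-3-4-5, expanding outward from the peak — single-peaked.
Ballot type 3: ranking walks positions 1-4-2-5-3; Model S2 is ranked above Concept 1 even though Concept 1 lies between Model S2 and the peak Cirrus on the axis — preferences dip and rise again. Not single-peaked.
Ballot type 4 (peak Model S1 at position 5): ranking walks positions 5-4-3-2-1, expanding outward from the peak — single-peaked.
Ballot type 5: ranking walks positions 3-5-1-2-4; Model S1 is ranked above Model S2 even though Model S2 lies between Model S1 and the peak Model W on the axis — preferences dip and rise again. Not single-peaked.
Ballot type 3 violates single-peakedness, so the profile is not single-peaked on this axis.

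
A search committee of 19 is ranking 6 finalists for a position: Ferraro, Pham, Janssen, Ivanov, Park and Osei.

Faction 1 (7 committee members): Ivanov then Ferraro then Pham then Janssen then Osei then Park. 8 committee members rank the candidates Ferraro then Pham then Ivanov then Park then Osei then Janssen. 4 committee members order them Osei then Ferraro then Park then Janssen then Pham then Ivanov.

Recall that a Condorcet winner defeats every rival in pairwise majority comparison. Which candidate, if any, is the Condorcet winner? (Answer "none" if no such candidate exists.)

Ferraro

Pairwise majorities:
Ferraro vs Pham: 7+8+4 = 19 for Ferraro, 0 for Pham — Ferraro by 19–0.
Ferraro vs Janssen: Ferraro preferred on 7+8+4 = 19 ballots; Ferraro wins 19–0.
Ferraro vs Ivanov: Ferraro is ranked higher on 8+4 = 12 ballots, Ivanov on 7. Ferraro wins 12–7.
Ferraro vs Park: 7+8+4 = 19 for Ferraro, 0 for Park — Ferraro by 19–0.
Ferraro vs Osei: Ferraro wins 15–4.
Pham vs Janssen: Pham, 15–4.
Pham vs Ivanov: Pham, 12–7.
Pham vs Park: Pham, 15–4.
Pham vs Osei: Pham, 15–4.
Janssen vs Ivanov: Ivanov wins 15–4.
Janssen vs Park: Janssen preferred on 7 ballots; Park wins 12–7.
Janssen vs Osei: Janssen preferred on 7 ballots; Osei wins 12–7.
Ivanov vs Park: 7+8 = 15 for Ivanov, 4 for Park — Ivanov by 15–4.
Ivanov vs Osei: Ivanov, 15–4.
Park vs Osei: Park is ranked higher on 8 ballots, Osei on 11. Osei wins 11–8.
Ferraro beats each of Pham, Janssen, Ivanov, Park, Osei — Ferraro is the Condorcet winner.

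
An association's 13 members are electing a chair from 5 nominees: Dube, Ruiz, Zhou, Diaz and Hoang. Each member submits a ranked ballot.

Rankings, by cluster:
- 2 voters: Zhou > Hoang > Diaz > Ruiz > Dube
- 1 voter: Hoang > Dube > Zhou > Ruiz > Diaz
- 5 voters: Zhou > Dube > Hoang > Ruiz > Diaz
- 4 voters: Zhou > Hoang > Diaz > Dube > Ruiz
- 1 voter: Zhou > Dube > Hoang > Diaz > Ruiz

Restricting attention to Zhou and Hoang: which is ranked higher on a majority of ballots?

Zhou

Ballots ranking Zhou above Hoang: 2 + 5 + 4 + 1 = 12.
Ballots ranking Hoang above Zhou: 13 − 12 = 1.
Zhou wins the head-to-head 12–1.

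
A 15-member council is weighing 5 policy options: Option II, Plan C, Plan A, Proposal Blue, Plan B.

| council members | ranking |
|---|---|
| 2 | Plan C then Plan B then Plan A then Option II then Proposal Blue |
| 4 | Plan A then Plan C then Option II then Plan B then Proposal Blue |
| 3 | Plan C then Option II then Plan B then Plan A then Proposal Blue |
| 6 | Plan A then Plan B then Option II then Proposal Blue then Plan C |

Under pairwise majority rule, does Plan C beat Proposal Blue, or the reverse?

Ballots ranking Plan C above Proposal Blue: 2 + 4 + 3 = 9.
Ballots ranking Proposal Blue above Plan C: 15 − 9 = 6.
Plan C wins the head-to-head 9–6.

Plan C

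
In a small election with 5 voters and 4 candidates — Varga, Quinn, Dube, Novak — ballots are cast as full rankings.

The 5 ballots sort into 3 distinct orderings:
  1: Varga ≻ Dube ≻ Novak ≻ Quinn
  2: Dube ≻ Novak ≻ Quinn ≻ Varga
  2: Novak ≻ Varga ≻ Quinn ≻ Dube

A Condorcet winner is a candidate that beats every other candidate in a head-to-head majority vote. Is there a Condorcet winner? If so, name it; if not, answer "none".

none

Head-to-head results (5 voters):
Varga vs Quinn: Varga, 3–2.
Varga vs Dube: Varga preferred on 1+2 = 3 ballots; Varga wins 3–2.
Varga vs Novak: 1 to 4, Novak.
Quinn vs Dube: Dube wins 3–2.
Quinn–Novak: Novak 5–0.
Dube vs Novak: Dube wins 3–2.
Every candidate loses at least once (Varga loses to Novak; Quinn loses to Varga; Dube loses to Varga; Novak loses to Dube). The majority relation contains the cycle Varga > Dube > Novak > Varga, so there is no Condorcet winner.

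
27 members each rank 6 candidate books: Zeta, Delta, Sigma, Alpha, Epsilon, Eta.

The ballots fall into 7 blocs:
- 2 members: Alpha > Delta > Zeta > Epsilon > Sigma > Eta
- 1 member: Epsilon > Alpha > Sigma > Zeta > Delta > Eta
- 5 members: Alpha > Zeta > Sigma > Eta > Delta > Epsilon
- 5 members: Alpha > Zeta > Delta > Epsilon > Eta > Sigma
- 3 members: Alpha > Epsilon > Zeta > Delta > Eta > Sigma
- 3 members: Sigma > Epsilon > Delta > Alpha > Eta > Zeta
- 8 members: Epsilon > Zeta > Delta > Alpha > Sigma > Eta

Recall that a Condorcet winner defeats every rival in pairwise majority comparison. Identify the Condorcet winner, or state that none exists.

Alpha

Pairwise majorities:
Zeta vs Delta: Zeta, 22–5.
Zeta vs Sigma: Zeta is ranked higher on 2+5+5+3+8 = 23 ballots, Sigma on 4. Zeta wins 23–4.
Zeta vs Alpha: Alpha, 19–8.
Zeta vs Epsilon: 12 to 15, Epsilon.
Zeta vs Eta: Zeta wins 24–3.
Delta vs Sigma: 18 to 9, Delta.
Delta vs Alpha: 3+8 = 11 for Delta, 16 for Alpha — Alpha by 16–11.
Delta vs Epsilon: Epsilon wins 15–12.
Delta vs Eta: 2+1+5+3+3+8 = 22 for Delta, 5 for Eta — Delta by 22–5.
Sigma vs Alpha: Alpha, 24–3.
Sigma–Epsilon: Epsilon 19–8.
Sigma vs Eta: Sigma wins 19–8.
Alpha vs Epsilon: 2+5+5+3 = 15 for Alpha, 12 for Epsilon — Alpha by 15–12.
Alpha–Eta: Alpha 27–0.
Epsilon–Eta: Epsilon 22–5.
Alpha wins every pairwise contest, so Alpha is the Condorcet winner.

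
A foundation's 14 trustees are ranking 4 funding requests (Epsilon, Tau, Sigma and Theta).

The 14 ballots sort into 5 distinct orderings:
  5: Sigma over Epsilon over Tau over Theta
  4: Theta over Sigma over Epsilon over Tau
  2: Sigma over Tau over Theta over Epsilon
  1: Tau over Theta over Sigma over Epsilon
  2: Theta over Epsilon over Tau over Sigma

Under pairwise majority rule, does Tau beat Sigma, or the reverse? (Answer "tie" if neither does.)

Ballots ranking Tau above Sigma: 1 + 2 = 3.
Ballots ranking Sigma above Tau: 14 − 3 = 11.
Sigma wins the head-to-head 11–3.

Sigma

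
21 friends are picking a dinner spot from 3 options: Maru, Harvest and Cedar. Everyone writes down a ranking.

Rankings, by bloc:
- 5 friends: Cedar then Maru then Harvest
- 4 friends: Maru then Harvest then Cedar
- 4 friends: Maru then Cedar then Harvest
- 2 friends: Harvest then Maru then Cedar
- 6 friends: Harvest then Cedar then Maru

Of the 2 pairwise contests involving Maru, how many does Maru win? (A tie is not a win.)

1

Maru against each rival (21 friends):
Maru–Harvest: Maru 13–8.
Maru vs Cedar: 4+4+2 = 10 for Maru, 11 for Cedar — Cedar by 11–10.
Maru beats Harvest; loses to Cedar — 1 pairwise win.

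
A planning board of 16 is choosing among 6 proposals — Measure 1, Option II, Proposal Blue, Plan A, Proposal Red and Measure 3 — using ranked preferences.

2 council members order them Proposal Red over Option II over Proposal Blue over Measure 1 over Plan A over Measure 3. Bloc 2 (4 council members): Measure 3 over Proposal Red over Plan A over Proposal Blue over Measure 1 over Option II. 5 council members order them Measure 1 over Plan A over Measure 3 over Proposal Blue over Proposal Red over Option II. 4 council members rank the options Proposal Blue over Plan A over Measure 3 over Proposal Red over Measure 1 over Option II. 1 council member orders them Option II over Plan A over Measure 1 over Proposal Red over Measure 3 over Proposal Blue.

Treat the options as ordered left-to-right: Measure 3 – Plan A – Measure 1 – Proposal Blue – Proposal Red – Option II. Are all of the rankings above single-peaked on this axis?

no

Axis positions: Measure 3=1, Plan A=2, Measure 1=3, Proposal Blue=4, Proposal Red=5, Option II=6.
Bloc 1 (peak Proposal Red at position 5): ranking walks positions 5-6-4-3-2-1, expanding outward from the peak — single-peaked.
Bloc 2: ranking walks positions 1-5-2-4-3-6; Proposal Red is ranked above Plan A even though Plan A lies between Proposal Red and the peak Measure 3 on the axis — preferences dip and rise again. Not single-peaked.
Bloc 3 (peak Measure 1 at position 3): ranking walks positions 3-2-1-4-5-6, expanding outward from the peak — single-peaked.
Bloc 4: ranking walks positions 4-2-1-5-3-6; Plan A is ranked above Measure 1 even though Measure 1 lies between Plan A and the peak Proposal Blue on the axis — preferences dip and rise again. Not single-peaked.
Bloc 5: ranking walks positions 6-2-3-5-1-4; Plan A is ranked above Proposal Red even though Proposal Red lies between Plan A and the peak Option II on the axis — preferences dip and rise again. Not single-peaked.
Bloc 2 violates single-peakedness, so the profile is not single-peaked on this axis.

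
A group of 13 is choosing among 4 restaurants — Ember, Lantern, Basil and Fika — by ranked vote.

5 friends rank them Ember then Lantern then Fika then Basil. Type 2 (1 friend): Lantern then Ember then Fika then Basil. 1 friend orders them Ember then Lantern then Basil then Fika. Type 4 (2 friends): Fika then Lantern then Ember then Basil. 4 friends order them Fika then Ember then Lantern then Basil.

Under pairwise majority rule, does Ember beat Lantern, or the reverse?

Ballots ranking Ember above Lantern: 5 + 1 + 4 = 10.
Ballots ranking Lantern above Ember: 13 − 10 = 3.
Ember wins the head-to-head 10–3.

Ember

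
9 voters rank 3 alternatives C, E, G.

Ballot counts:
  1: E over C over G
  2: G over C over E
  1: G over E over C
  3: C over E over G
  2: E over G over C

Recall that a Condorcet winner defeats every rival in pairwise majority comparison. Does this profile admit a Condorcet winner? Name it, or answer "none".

Head-to-head results (9 voters):
C vs E: 2+3 = 5 for C, 4 for E — C by 5–4.
C vs G: C is ranked higher on 1+3 = 4 ballots, G on 5. G wins 5–4.
E vs G: E preferred on 1+3+2 = 6 ballots; E wins 6–3.
Each alternative drops at least one matchup (C loses to G; E loses to C; G loses to E); the cycle C → E → G → C rules out a Condorcet winner.

none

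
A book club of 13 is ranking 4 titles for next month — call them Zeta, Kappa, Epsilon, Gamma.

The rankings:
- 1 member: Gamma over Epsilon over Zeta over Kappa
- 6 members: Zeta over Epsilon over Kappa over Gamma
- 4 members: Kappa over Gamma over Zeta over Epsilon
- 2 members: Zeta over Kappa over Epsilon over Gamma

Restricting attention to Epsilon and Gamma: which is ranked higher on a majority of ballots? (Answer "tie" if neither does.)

Epsilon

Ballots ranking Epsilon above Gamma: 6 + 2 = 8.
Ballots ranking Gamma above Epsilon: 13 − 8 = 5.
Epsilon wins the head-to-head 8–5.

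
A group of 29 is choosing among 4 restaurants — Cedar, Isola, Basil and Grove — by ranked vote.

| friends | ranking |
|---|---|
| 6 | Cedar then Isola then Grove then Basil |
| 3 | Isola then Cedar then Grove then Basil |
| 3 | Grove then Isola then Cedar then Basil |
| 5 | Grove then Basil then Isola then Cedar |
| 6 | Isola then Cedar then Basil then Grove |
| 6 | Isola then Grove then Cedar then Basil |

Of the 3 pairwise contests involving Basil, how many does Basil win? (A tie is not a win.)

Basil against each rival (29 friends):
Basil vs Cedar: Cedar, 24–5.
Basil–Isola: Isola 24–5.
Basil vs Grove: Grove, 23–6.
Basil beats no one; loses to Cedar, Isola, Grove — 0 pairwise wins.

0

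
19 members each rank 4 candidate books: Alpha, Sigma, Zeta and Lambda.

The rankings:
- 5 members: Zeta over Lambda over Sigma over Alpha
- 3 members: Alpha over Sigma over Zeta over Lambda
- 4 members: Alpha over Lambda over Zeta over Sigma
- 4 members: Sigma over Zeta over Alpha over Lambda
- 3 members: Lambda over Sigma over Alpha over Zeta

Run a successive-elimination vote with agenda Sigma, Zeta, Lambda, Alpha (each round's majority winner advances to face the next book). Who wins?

Alpha

Round 1: Sigma vs Zeta — 10–9, Sigma advances.
Round 2: Sigma vs Lambda — 7–12, Lambda advances.
Round 3: Lambda vs Alpha — 8–11, Alpha advances.
Alpha survives the agenda.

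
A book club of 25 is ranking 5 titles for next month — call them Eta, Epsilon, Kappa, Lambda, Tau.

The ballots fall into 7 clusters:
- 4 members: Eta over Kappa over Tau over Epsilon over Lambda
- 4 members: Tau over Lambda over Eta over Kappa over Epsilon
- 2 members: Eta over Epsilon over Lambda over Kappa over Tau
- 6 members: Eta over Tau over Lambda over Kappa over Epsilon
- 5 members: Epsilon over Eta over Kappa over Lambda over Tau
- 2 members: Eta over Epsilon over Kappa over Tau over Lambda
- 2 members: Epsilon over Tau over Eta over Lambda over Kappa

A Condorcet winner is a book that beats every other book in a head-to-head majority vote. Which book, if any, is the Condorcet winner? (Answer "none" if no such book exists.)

Eta

Check each pair by majority over 25 ballots:
Eta vs Epsilon: 18 to 7, Eta.
Eta vs Kappa: Eta is ranked higher on 25 ballots, Kappa on 0. Eta wins 25–0.
Eta vs Lambda: Eta preferred on 4+2+6+5+2+2 = 21 ballots; Eta wins 21–4.
Eta vs Tau: 4+2+6+5+2 = 19 for Eta, 6 for Tau — Eta by 19–6.
Epsilon vs Kappa: 2+5+2+2 = 11 for Epsilon, 14 for Kappa — Kappa by 14–11.
Epsilon vs Lambda: 15 to 10, Epsilon.
Epsilon vs Tau: 11 to 14, Tau.
Kappa vs Lambda: 4+5+2 = 11 for Kappa, 14 for Lambda — Lambda by 14–11.
Kappa vs Tau: 4+2+5+2 = 13 for Kappa, 12 for Tau — Kappa by 13–12.
Lambda vs Tau: 2+5 = 7 for Lambda, 18 for Tau — Tau by 18–7.
Eta beats each of Epsilon, Kappa, Lambda, Tau — Eta is the Condorcet winner.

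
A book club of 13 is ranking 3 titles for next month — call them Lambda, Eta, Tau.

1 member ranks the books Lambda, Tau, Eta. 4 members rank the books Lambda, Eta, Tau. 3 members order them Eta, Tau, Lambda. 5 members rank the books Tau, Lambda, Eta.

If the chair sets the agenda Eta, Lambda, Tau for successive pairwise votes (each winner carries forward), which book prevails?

Round 1: Eta vs Lambda — 3–10, Lambda advances.
Round 2: Lambda vs Tau — 5–8, Tau advances.
Tau survives the agenda.

Tau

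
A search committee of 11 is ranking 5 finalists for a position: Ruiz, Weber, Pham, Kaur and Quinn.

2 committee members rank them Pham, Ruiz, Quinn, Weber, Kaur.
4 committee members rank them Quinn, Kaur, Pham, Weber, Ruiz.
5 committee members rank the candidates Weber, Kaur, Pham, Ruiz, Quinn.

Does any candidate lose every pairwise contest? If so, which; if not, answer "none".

Head-to-head results (11 committee members):
Ruiz–Weber: Weber 9–2.
Ruiz vs Pham: Ruiz preferred on 0 ballots; Pham wins 11–0.
Ruiz vs Kaur: 2 for Ruiz, 9 for Kaur — Kaur by 9–2.
Ruiz vs Quinn: 2+5 = 7 for Ruiz, 4 for Quinn — Ruiz by 7–4.
Weber vs Pham: Weber preferred on 5 ballots; Pham wins 6–5.
Weber vs Kaur: Weber, 7–4.
Weber vs Quinn: 5 to 6, Quinn.
Pham vs Kaur: 2 to 9, Kaur.
Pham vs Quinn: 7 to 4, Pham.
Kaur vs Quinn: Quinn wins 6–5.
No candidate is winless: Ruiz beats Quinn; Weber beats Ruiz; Pham beats Ruiz; Kaur beats Ruiz; Quinn beats Weber. There is no Condorcet loser.

none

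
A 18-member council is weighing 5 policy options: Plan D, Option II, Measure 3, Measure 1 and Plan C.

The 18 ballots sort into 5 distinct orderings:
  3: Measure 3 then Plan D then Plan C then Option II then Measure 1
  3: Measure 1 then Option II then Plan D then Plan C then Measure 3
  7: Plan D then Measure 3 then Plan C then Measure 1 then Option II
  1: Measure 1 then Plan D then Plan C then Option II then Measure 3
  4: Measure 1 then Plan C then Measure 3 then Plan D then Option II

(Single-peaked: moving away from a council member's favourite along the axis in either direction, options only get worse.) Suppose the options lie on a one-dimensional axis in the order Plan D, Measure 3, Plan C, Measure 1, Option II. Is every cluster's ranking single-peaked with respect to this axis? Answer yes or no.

no

Axis positions: Plan D=1, Measure 3=2, Plan C=3, Measure 1=4, Option II=5.
Cluster 1: ranking walks positions 2-1-3-5-4; Option II is ranked above Measure 1 even though Measure 1 lies between Option II and the peak Measure 3 on the axis — preferences dip and rise again. Not single-peaked.
Cluster 2: ranking walks positions 4-5-1-3-2; Plan D is ranked above Plan C even though Plan C lies between Plan D and the peak Measure 1 on the axis — preferences dip and rise again. Not single-peaked.
Cluster 3 (peak Plan D at position 1): ranking walks positions 1-2-3-4-5, expanding outward from the peak — single-peaked.
Cluster 4: ranking walks positions 4-1-3-5-2; Plan D is ranked above Plan C even though Plan C lies between Plan D and the peak Measure 1 on the axis — preferences dip and rise again. Not single-peaked.
Cluster 5 (peak Measure 1 at position 4): ranking walks positions 4-3-2-1-5, expanding outward from the peak — single-peaked.
Cluster 1 violates single-peakedness, so the profile is not single-peaked on this axis.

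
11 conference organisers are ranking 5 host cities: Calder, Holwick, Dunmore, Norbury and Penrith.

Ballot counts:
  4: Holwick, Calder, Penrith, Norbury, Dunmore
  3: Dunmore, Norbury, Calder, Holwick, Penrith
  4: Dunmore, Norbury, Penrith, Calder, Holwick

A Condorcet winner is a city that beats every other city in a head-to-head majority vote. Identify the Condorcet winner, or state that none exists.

Head-to-head results (11 organisers):
Calder vs Holwick: Calder, 7–4.
Calder vs Dunmore: Calder preferred on 4 ballots; Dunmore wins 7–4.
Calder vs Norbury: Calder is ranked higher on 4 ballots, Norbury on 7. Norbury wins 7–4.
Calder–Penrith: Calder 7–4.
Holwick vs Dunmore: 4 to 7, Dunmore.
Holwick vs Norbury: Norbury, 7–4.
Holwick–Penrith: Holwick 7–4.
Dunmore vs Norbury: 3+4 = 7 for Dunmore, 4 for Norbury — Dunmore by 7–4.
Dunmore vs Penrith: Dunmore, 7–4.
Norbury vs Penrith: 7 to 4, Norbury.
Dunmore wins every pairwise contest, so Dunmore is the Condorcet winner.

Dunmore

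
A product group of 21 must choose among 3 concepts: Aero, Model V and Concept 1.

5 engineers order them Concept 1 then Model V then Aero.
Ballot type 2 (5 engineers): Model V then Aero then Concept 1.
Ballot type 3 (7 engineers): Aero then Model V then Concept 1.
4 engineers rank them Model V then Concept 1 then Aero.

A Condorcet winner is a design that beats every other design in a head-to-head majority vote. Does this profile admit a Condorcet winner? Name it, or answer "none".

Model V

Head-to-head results (21 engineers):
Aero vs Model V: 7 to 14, Model V.
Aero vs Concept 1: Aero is ranked higher on 5+7 = 12 ballots, Concept 1 on 9. Aero wins 12–9.
Model V vs Concept 1: Model V wins 16–5.
Model V wins every pairwise contest, so Model V is the Condorcet winner.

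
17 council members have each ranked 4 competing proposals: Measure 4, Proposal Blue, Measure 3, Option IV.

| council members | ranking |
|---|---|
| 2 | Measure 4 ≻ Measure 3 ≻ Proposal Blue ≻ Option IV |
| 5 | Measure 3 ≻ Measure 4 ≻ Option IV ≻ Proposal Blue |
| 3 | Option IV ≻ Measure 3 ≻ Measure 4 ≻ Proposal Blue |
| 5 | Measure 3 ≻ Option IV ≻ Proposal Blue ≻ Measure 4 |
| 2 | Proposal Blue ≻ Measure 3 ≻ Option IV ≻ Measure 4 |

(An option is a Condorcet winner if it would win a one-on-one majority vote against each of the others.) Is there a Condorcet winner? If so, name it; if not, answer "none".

Head-to-head results (17 council members):
Measure 4–Proposal Blue: Measure 4 10–7.
Measure 4 vs Measure 3: Measure 3, 15–2.
Measure 4–Option IV: Option IV 10–7.
Proposal Blue vs Measure 3: Measure 3 wins 15–2.
Proposal Blue vs Option IV: Option IV wins 13–4.
Measure 3 vs Option IV: Measure 3 preferred on 2+5+5+2 = 14 ballots; Measure 3 wins 14–3.
Measure 3 beats each of Measure 4, Proposal Blue, Option IV — Measure 3 is the Condorcet winner.

Measure 3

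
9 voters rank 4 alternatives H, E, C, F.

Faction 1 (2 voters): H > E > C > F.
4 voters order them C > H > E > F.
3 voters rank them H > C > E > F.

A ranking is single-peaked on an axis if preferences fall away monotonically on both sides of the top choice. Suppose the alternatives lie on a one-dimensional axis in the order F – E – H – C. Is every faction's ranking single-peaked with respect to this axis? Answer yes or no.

yes

Axis positions: F=1, E=2, H=3, C=4.
Faction 1 (peak H at position 3): ranking walks positions 3-2-4-1, expanding outward from the peak — single-peaked.
Faction 2 (peak C at position 4): ranking walks positions 4-3-2-1, expanding outward from the peak — single-peaked.
Faction 3 (peak H at position 3): ranking walks positions 3-4-2-1, expanding outward from the peak — single-peaked.
Every ranking is single-peaked on this axis.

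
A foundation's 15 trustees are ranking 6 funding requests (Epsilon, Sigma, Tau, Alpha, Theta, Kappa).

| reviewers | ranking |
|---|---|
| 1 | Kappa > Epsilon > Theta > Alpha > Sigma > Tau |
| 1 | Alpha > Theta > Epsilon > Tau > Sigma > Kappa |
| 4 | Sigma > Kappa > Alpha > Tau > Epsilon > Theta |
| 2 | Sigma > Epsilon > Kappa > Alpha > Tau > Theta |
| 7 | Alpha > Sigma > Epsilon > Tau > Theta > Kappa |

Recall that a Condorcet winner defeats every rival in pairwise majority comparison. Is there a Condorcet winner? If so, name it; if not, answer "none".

Head-to-head results (15 reviewers):
Epsilon vs Sigma: 2 to 13, Sigma.
Epsilon vs Tau: 1+1+2+7 = 11 for Epsilon, 4 for Tau — Epsilon by 11–4.
Epsilon vs Alpha: Epsilon is ranked higher on 1+2 = 3 ballots, Alpha on 12. Alpha wins 12–3.
Epsilon vs Theta: 14 to 1, Epsilon.
Epsilon vs Kappa: 10 to 5, Epsilon.
Sigma vs Tau: Sigma preferred on 1+4+2+7 = 14 ballots; Sigma wins 14–1.
Sigma vs Alpha: 4+2 = 6 for Sigma, 9 for Alpha — Alpha by 9–6.
Sigma vs Theta: Sigma preferred on 4+2+7 = 13 ballots; Sigma wins 13–2.
Sigma vs Kappa: 14 to 1, Sigma.
Tau vs Alpha: 0 for Tau, 15 for Alpha — Alpha by 15–0.
Tau vs Theta: 13 to 2, Tau.
Tau vs Kappa: 1+7 = 8 for Tau, 7 for Kappa — Tau by 8–7.
Alpha vs Theta: Alpha is ranked higher on 1+4+2+7 = 14 ballots, Theta on 1. Alpha wins 14–1.
Alpha vs Kappa: Alpha preferred on 1+7 = 8 ballots; Alpha wins 8–7.
Theta vs Kappa: 8 to 7, Theta.
Alpha wins every pairwise contest, so Alpha is the Condorcet winner.

Alpha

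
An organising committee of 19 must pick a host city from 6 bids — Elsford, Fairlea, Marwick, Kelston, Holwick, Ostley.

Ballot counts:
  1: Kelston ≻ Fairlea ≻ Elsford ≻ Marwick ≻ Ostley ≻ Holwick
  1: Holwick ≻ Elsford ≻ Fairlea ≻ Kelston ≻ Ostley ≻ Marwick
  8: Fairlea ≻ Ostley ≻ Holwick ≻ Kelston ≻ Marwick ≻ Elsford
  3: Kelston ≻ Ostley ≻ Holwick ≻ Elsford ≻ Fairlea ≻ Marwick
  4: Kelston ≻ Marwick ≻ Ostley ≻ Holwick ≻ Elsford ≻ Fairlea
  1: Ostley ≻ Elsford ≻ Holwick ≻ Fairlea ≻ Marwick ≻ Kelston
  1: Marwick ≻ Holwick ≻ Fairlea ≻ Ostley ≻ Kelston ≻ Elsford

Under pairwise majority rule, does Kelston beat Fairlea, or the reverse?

Ballots ranking Kelston above Fairlea: 1 + 3 + 4 = 8.
Ballots ranking Fairlea above Kelston: 19 − 8 = 11.
Fairlea wins the head-to-head 11–8.

Fairlea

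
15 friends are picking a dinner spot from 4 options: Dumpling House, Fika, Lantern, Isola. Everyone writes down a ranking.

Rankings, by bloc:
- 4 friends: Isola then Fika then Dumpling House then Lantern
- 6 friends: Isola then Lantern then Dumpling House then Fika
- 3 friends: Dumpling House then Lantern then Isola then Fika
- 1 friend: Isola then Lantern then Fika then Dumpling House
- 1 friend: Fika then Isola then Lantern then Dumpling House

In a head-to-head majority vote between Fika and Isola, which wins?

Isola

Ballots ranking Fika above Isola: 1.
Ballots ranking Isola above Fika: 15 − 1 = 14.
Isola wins the head-to-head 14–1.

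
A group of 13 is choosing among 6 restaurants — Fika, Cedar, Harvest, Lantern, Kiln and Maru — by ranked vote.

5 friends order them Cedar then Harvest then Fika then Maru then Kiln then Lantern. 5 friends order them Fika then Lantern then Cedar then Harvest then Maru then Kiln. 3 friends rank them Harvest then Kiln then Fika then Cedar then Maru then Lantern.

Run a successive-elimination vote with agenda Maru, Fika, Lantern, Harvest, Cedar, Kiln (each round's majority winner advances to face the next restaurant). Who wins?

Round 1: Maru vs Fika — 0–13, Fika advances.
Round 2: Fika vs Lantern — 13–0, Fika advances.
Round 3: Fika vs Harvest — 5–8, Harvest advances.
Round 4: Harvest vs Cedar — 3–10, Cedar advances.
Round 5: Cedar vs Kiln — 10–3, Cedar advances.
Cedar survives the agenda.

Cedar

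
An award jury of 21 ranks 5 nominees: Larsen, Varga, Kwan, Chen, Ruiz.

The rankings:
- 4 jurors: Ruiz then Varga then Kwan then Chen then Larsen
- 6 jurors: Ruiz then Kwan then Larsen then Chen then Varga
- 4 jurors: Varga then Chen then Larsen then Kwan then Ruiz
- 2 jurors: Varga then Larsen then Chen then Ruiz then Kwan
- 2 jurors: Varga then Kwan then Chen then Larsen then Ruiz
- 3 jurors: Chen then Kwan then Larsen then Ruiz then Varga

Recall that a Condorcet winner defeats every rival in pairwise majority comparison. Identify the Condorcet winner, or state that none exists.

none

Pairwise majorities:
Larsen vs Varga: Varga, 12–9.
Larsen–Kwan: Kwan 15–6.
Larsen vs Chen: Chen wins 13–8.
Larsen–Ruiz: Larsen 11–10.
Varga vs Kwan: Varga wins 12–9.
Varga–Chen: Varga 12–9.
Varga vs Ruiz: Ruiz wins 13–8.
Kwan–Chen: Kwan 12–9.
Kwan vs Ruiz: Ruiz, 12–9.
Chen vs Ruiz: Chen wins 11–10.
No nominee is unbeaten: Larsen loses to Varga; Varga loses to Ruiz; Kwan loses to Varga; Chen loses to Varga; Ruiz loses to Larsen. In particular Larsen > Ruiz > Varga > Larsen is a majority cycle — no Condorcet winner exists.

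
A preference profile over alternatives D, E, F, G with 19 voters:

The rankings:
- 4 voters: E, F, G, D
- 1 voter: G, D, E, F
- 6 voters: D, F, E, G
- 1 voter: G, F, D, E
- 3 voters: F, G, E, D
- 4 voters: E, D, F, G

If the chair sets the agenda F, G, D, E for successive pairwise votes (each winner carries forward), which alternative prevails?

Round 1: F vs G — 17–2, F advances.
Round 2: F vs D — 8–11, D advances.
Round 3: D vs E — 8–11, E advances.
E survives the agenda.

E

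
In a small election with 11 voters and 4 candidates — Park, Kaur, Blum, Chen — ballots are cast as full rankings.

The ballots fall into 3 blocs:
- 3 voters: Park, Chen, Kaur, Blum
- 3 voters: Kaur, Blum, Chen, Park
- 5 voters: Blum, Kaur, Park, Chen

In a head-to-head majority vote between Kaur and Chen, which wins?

Kaur

Ballots ranking Kaur above Chen: 3 + 5 = 8.
Ballots ranking Chen above Kaur: 11 − 8 = 3.
Kaur wins the head-to-head 8–3.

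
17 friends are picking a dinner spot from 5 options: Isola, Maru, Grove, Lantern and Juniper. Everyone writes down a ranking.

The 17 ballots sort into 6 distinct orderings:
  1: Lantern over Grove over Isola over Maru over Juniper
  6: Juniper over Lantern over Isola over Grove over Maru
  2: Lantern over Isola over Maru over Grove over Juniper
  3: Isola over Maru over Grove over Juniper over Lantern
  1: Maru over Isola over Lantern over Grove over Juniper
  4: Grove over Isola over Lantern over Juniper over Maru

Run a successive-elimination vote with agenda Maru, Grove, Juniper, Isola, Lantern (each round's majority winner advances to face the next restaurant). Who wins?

Round 1: Maru vs Grove — 6–11, Grove advances.
Round 2: Grove vs Juniper — 11–6, Grove advances.
Round 3: Grove vs Isola — 5–12, Isola advances.
Round 4: Isola vs Lantern — 8–9, Lantern advances.
Lantern survives the agenda.

Lantern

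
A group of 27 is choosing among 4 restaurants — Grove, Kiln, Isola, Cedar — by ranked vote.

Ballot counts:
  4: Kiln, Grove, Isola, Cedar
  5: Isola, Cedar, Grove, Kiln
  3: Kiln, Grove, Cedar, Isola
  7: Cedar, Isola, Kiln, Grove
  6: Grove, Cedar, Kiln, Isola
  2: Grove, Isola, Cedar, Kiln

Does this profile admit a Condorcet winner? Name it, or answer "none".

Check each pair by majority over 27 ballots:
Grove vs Kiln: Grove preferred on 5+6+2 = 13 ballots; Kiln wins 14–13.
Grove vs Isola: 4+3+6+2 = 15 for Grove, 12 for Isola — Grove by 15–12.
Grove vs Cedar: 15 to 12, Grove.
Kiln vs Isola: 13 to 14, Isola.
Kiln vs Cedar: 4+3 = 7 for Kiln, 20 for Cedar — Cedar by 20–7.
Isola vs Cedar: Isola is ranked higher on 4+5+2 = 11 ballots, Cedar on 16. Cedar wins 16–11.
Every restaurant loses at least once (Grove loses to Kiln; Kiln loses to Isola; Isola loses to Grove; Cedar loses to Grove). The majority relation contains the cycle Grove beats Isola beats Kiln beats Grove, so there is no Condorcet winner.

none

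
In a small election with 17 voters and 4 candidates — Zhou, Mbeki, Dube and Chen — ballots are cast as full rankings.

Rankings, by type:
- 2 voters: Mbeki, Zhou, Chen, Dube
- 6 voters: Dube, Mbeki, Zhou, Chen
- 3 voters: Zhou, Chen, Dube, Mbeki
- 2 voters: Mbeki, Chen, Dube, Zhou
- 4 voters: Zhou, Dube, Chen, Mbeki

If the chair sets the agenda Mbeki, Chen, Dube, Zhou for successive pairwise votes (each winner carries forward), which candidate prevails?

Zhou

Round 1: Mbeki vs Chen — 10–7, Mbeki advances.
Round 2: Mbeki vs Dube — 4–13, Dube advances.
Round 3: Dube vs Zhou — 8–9, Zhou advances.
The agenda winner is Zhou.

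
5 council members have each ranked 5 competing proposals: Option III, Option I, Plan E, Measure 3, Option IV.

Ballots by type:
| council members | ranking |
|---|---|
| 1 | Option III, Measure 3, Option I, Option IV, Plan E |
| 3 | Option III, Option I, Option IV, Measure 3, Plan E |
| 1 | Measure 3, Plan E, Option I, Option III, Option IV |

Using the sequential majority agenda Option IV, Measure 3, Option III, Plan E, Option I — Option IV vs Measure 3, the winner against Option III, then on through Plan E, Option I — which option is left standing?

Option III

Round 1: Option IV vs Measure 3 — 3–2, Option IV advances.
Round 2: Option IV vs Option III — 0–5, Option III advances.
Round 3: Option III vs Plan E — 4–1, Option III advances.
Round 4: Option III vs Option I — 4–1, Option III advances.
The agenda winner is Option III.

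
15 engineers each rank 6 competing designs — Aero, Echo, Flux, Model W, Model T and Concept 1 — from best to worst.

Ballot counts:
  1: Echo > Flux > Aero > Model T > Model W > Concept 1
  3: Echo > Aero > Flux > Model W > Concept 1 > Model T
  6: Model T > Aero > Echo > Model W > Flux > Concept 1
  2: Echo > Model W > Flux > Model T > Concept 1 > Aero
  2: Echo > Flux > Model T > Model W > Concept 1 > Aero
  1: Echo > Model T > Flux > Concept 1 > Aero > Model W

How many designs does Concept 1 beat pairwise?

0

Concept 1 against each rival (15 engineers):
Concept 1 vs Aero: 2+2+1 = 5 for Concept 1, 10 for Aero — Aero by 10–5.
Concept 1 vs Echo: Echo, 15–0.
Concept 1 vs Flux: 0 to 15, Flux.
Concept 1 vs Model W: 1 for Concept 1, 14 for Model W — Model W by 14–1.
Concept 1 vs Model T: Model T wins 12–3.
Concept 1 beats no one; loses to Aero, Echo, Flux, Model W, Model T — 0 pairwise wins.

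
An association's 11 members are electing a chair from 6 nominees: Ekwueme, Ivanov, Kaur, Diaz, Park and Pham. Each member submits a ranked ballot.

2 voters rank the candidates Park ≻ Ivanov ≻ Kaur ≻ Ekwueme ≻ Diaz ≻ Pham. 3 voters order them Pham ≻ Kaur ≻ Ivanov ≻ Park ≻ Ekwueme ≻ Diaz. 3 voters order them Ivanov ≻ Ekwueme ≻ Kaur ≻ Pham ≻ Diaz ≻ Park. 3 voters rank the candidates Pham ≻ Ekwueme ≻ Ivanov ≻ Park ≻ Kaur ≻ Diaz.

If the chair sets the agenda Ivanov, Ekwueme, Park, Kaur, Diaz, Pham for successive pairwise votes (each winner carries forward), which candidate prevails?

Pham

Round 1: Ivanov vs Ekwueme — 8–3, Ivanov advances.
Round 2: Ivanov vs Park — 9–2, Ivanov advances.
Round 3: Ivanov vs Kaur — 8–3, Ivanov advances.
Round 4: Ivanov vs Diaz — 11–0, Ivanov advances.
Round 5: Ivanov vs Pham — 5–6, Pham advances.
Pham survives the agenda.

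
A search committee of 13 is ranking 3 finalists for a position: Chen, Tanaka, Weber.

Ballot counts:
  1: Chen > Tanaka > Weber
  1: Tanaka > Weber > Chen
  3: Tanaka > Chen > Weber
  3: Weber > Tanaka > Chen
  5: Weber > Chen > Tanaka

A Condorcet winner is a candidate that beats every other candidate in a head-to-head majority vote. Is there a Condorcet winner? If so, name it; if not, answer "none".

Pairwise majorities:
Chen vs Tanaka: Tanaka, 7–6.
Chen vs Weber: Weber, 9–4.
Tanaka vs Weber: Weber wins 8–5.
Weber beats each of Chen, Tanaka — Weber is the Condorcet winner.

Weber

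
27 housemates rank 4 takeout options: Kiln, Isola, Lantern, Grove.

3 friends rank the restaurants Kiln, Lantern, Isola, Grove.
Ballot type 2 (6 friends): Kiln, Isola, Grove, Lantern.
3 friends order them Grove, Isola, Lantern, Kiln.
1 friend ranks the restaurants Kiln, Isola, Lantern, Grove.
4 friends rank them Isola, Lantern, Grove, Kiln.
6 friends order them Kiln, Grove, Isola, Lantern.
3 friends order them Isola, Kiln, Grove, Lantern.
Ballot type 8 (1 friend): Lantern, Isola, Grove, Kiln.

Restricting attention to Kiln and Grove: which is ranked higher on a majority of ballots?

Ballots ranking Kiln above Grove: 3 + 6 + 1 + 6 + 3 = 19.
Ballots ranking Grove above Kiln: 27 − 19 = 8.
Kiln wins the head-to-head 19–8.

Kiln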